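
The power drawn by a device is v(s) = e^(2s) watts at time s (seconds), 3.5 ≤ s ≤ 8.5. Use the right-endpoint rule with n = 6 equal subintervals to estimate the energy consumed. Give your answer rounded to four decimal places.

Δs = (8.5 − 3.5)/6 = 5/6.
Right endpoints: 13/3, 31/6, 6, 41/6, 23/3, 8.5.
v(13/3) ≈ 5806.1133, v(31/6) ≈ 30740.4093, v(6) ≈ 162754.7914, v(41/6) ≈ 861703.6238, v(23/3) ≈ 4562281.2628, v(8.5) ≈ 24154952.7536.
Sum = Δs · [v(13/3) + v(31/6) + v(6) + ...].
Sum ≈ 24815199.1286.

24815199.1286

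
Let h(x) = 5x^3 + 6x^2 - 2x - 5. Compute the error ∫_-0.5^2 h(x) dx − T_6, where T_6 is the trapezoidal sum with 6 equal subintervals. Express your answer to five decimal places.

Exact integral: ∫_-0.5^2 h(x) dx = 19.921875.
T_6 ≈ 21.1697049.
Error ≈ 19.921875 − 21.1697049 ≈ -1.24783.

-1.24783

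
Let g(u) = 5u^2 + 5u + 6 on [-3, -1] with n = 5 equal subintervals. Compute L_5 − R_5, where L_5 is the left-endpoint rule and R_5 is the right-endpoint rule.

12

L_5 = 41.6.
R_5 = 29.6.
L_5 − R_5 = 12.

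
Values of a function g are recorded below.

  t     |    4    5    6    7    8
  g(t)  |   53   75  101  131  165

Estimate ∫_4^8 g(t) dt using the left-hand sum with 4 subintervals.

Δt = 1.
Sum = 1·[53 + 75 + 101 + 131] = 360.

360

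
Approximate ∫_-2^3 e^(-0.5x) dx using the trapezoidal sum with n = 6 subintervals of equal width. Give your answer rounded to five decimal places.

5.06229

Δx = (3 − (-2))/6 = 5/6.
f(-2) ≈ 2.71828, f(-7/6) ≈ 1.79200, f(-1/3) ≈ 1.18136, f(0.5) ≈ 0.77880, f(4/3) ≈ 0.51342, f(13/6) ≈ 0.33847, f(3) ≈ 0.22313.
T_6 = (Δx/2)·[f(x_0) + 2f(x_1) + ... + 2f(x_{5}) + f(x_6)].
Sum ≈ 5.06229.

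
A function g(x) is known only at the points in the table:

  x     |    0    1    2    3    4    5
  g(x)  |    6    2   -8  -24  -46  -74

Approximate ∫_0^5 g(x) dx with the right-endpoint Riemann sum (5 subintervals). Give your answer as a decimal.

Δx = 1.
Sum = 1·[2 + (-8) + (-24) + (-46) + (-74)] = -150.

-150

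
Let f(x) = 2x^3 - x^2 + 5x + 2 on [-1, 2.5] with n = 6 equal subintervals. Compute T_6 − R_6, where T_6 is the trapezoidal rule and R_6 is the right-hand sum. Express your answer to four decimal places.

T_6 ≈ 34.309317.
R_6 ≈ 47.580150.
T_6 − R_6 ≈ -13.2708.

-13.2708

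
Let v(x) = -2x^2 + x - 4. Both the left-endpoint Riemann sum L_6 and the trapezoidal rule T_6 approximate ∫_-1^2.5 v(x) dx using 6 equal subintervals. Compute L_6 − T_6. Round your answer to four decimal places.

2.0417

L_6 ≈ -20.813657.
T_6 ≈ -22.855324.
L_6 − T_6 ≈ 2.0417.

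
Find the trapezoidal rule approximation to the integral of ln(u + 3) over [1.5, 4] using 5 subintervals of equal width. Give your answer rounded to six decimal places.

4.351371

Δu = (4 − 1.5)/5 = 0.5.
f(1.5) ≈ 1.504077, f(2) ≈ 1.609438, f(2.5) ≈ 1.704748, f(3) ≈ 1.791759, f(3.5) ≈ 1.871802, f(4) ≈ 1.945910.
T_5 = (Δu/2)·[f(u_0) + 2f(u_1) + ... + 2f(u_{4}) + f(u_5)].
Sum ≈ 4.351371.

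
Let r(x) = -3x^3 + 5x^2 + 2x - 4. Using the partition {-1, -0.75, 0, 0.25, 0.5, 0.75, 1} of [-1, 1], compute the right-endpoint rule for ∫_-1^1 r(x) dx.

-4.93359375

Subinterval widths: 0.25, 0.75, 0.25, 0.25, 0.25, 0.25.
Right endpoints: -0.75, 0, 0.25, 0.5, 0.75, 1.
r(-0.75) = -1.421875, r(0) = -4, r(0.25) = -3.234375, r(0.5) = -2.125, r(0.75) = -0.953125, r(1) = 0.
Sum = Σ Δx_i · r(x_i).
Sum = -4.93359375.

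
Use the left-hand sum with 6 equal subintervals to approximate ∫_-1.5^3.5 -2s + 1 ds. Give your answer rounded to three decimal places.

-0.833

Δs = (3.5 − (-1.5))/6 = 5/6.
Left endpoints: -1.5, -2/3, 1/6, 1, 11/6, 8/3.
f(-1.5) = 4, f(-2/3) = 7/3, f(1/6) = 2/3, f(1) = -1, f(11/6) = -8/3, f(8/3) = -13/3.
Sum = Δs · [f(-1.5) + f(-2/3) + f(1/6) + ...].
Sum ≈ -0.833.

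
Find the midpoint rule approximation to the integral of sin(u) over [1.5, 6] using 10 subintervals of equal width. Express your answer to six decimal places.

-0.896982

Δu = (6 − 1.5)/10 = 0.45.
Midpoints: 1.725, 2.175, 2.625, 3.075, 3.525, 3.975, 4.425, 4.875, 5.325, 5.775.
f(1.725) ≈ 0.988134, f(2.175) ≈ 0.822955, f(2.625) ≈ 0.493920, f(3.075) ≈ 0.066543, f(3.525) ≈ -0.374083, f(3.975) ≈ -0.740227, f(4.425) ≈ -0.958987, f(4.875) ≈ -0.986808, f(5.325) ≈ -0.818149, f(5.775) ≈ -0.486593.
Sum = Δu · [f(1.725) + f(2.175) + f(2.625) + ...].
Sum ≈ -0.896982.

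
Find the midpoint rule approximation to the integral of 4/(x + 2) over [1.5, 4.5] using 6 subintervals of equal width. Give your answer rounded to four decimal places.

Δx = (4.5 − 1.5)/6 = 0.5.
Midpoints: 1.75, 2.25, 2.75, 3.25, 3.75, 4.25.
f(1.75) = 16/15, f(2.25) = 16/17, f(2.75) = 16/19, f(3.25) = 16/21, f(3.75) = 16/23, f(4.25) = 0.64.
Sum = Δx · [f(1.75) + f(2.25) + f(2.75) + ...].
Sum ≈ 2.4738.

2.4738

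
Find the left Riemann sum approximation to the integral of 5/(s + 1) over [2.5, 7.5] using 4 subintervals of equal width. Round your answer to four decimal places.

Δs = (7.5 − 2.5)/4 = 1.25.
Left endpoints: 2.5, 3.75, 5, 6.25.
f(2.5) = 10/7, f(3.75) = 20/19, f(5) = 5/6, f(6.25) = 20/29.
Sum = Δs · [f(2.5) + f(3.75) + f(5) + f(6.25)].
Sum ≈ 5.0052.

5.0052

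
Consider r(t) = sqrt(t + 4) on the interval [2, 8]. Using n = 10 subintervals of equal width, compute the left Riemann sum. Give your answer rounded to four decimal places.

Δt = (8 − 2)/10 = 0.6.
Left endpoints: 2, 2.6, 3.2, 3.8, 4.4, 5, 5.6, 6.2, 6.8, 7.4.
r(2) ≈ 2.4495, r(2.6) ≈ 2.5690, r(3.2) ≈ 2.6833, r(3.8) ≈ 2.7928, r(4.4) ≈ 2.8983, r(5) ≈ 3.0000, r(5.6) ≈ 3.0984, r(6.2) ≈ 3.1937, r(6.8) ≈ 3.2863, r(7.4) ≈ 3.3764.
Sum = Δt · [r(2) + r(2.6) + r(3.2) + ...].
Sum ≈ 17.6087.

17.6087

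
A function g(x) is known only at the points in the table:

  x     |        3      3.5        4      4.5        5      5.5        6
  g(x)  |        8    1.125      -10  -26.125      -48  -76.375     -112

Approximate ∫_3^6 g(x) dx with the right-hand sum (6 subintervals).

-135.6875

Δx = 0.5.
Sum = 0.5·[1.125 + (-10) + (-26.125) + (-48) + (-76.375) + (-112)] = -135.6875.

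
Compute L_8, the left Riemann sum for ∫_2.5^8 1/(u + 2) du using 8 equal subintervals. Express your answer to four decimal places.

0.8421

Δu = (8 − 2.5)/8 = 0.6875.
Left endpoints: 2.5, 3.1875, 3.875, 4.5625, 5.25, 5.9375, 6.625, 7.3125.
f(2.5) = 2/9, f(3.1875) = 16/83, f(3.875) = 8/47, f(4.5625) = 16/105, f(5.25) = 4/29, f(5.9375) = 16/127, f(6.625) = 8/69, f(7.3125) = 16/149.
Sum = Δu · [f(2.5) + f(3.1875) + f(3.875) + ...].
Sum ≈ 0.8421.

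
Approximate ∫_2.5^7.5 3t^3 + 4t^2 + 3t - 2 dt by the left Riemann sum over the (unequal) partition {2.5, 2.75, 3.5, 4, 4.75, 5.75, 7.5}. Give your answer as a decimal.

Subinterval widths: 0.25, 0.75, 0.5, 0.75, 1, 1.75.
Left endpoints: 2.5, 2.75, 3.5, 4, 4.75, 5.75.
f(2.5) = 77.375, f(2.75) = 98.890625, f(3.5) = 186.125, f(4) = 266, f(4.75) = 424.015625, f(5.75) = 717.828125.
Sum = Σ Δt_i · f(t_i).
Sum = 2066.2890625.

2066.2890625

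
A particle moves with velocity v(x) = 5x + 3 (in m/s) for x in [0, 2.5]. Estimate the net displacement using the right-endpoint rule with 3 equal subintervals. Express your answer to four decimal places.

28.3333

Δx = (2.5 − 0)/3 = 5/6.
Right endpoints: 5/6, 5/3, 2.5.
v(5/6) = 43/6, v(5/3) = 34/3, v(2.5) = 15.5.
Sum = Δx · [v(5/6) + v(5/3) + v(2.5)].
Sum ≈ 28.3333.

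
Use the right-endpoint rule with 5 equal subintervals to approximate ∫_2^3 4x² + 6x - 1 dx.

Δx = (3 − 2)/5 = 0.2.
Right endpoints: 2.2, 2.4, 2.6, 2.8, 3.
f(2.2) = 31.56, f(2.4) = 36.44, f(2.6) = 41.64, f(2.8) = 47.16, f(3) = 53.
Sum = Δx · [f(2.2) + f(2.4) + f(2.6) + f(2.8) + f(3)].
Sum = 41.96.

41.96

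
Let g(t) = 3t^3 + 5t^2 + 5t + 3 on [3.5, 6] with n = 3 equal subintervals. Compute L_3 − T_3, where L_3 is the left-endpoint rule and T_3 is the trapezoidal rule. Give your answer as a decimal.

-271.09375

L_3 ≈ 957.5925926.
T_3 ≈ 1228.6863426.
L_3 − T_3 = -271.09375.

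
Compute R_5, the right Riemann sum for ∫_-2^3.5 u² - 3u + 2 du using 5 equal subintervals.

Δu = (3.5 − (-2))/5 = 1.1.
Right endpoints: -0.9, 0.2, 1.3, 2.4, 3.5.
f(-0.9) = 5.51, f(0.2) = 1.44, f(1.3) = -0.21, f(2.4) = 0.56, f(3.5) = 3.75.
Sum = Δu · [f(-0.9) + f(0.2) + f(1.3) + f(2.4) + f(3.5)].
Sum = 12.155.

12.155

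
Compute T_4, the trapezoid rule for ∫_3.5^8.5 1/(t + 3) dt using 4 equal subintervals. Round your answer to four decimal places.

0.5726

Δt = (8.5 − 3.5)/4 = 1.25.
f(3.5) = 2/13, f(4.75) = 4/31, f(6) = 1/9, f(7.25) = 4/41, f(8.5) = 2/23.
T_4 = (Δt/2)·[f(t_0) + 2f(t_1) + 2f(t_2) + 2f(t_3) + f(t_4)].
Sum ≈ 0.5726.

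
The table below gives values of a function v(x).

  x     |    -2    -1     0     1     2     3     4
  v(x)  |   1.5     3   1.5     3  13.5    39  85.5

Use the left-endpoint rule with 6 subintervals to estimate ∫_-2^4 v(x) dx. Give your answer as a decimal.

61.5

Δx = 1.
Sum = 1·[1.5 + 3 + 1.5 + 3 + 13.5 + 39] = 61.5.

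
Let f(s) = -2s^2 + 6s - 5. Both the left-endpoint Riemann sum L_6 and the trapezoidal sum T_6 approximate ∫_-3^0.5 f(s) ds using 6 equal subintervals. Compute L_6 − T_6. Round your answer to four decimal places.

L_6 ≈ -73.459491.
T_6 ≈ -62.230324.
L_6 − T_6 ≈ -11.2292.

-11.2292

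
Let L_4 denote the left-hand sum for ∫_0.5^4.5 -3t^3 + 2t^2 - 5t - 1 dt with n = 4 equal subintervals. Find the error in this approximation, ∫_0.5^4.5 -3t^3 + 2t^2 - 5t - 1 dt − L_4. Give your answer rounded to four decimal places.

-112.8333

Exact integral: ∫_0.5^4.5 f(t) dt ≈ -300.833333.
L_4 = -188.
Error ≈ -300.833333 − (-188) ≈ -112.8333.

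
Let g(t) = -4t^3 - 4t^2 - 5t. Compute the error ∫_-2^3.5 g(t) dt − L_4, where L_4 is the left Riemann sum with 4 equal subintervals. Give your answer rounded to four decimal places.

-158.9701

Exact integral: ∫_-2^3.5 g(t) dt ≈ -222.520833.
L_4 = -63.55078125.
Error ≈ -222.520833 − (-63.55078125) ≈ -158.9701.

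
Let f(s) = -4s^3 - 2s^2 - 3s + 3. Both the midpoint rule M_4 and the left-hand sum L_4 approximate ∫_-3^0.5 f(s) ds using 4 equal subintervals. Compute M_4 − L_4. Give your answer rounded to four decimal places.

-53.1152

M_4 ≈ 83.576172.
L_4 = 136.69140625.
M_4 − L_4 ≈ -53.1152.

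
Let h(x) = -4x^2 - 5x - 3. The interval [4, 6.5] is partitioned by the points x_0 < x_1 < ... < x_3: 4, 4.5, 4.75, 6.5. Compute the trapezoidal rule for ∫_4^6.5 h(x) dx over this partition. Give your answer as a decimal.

Subinterval widths: 0.5, 0.25, 1.75.
h(4) = -87, h(4.5) = -106.5, h(4.75) = -117, h(6.5) = -204.5.
On each subinterval the trapezoid contributes (Δx_i/2)·[h(x_{i-1}) + h(x_i)].
Sum = -357.625.

-357.625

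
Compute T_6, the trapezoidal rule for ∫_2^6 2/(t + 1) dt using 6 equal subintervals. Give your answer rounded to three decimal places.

1.701

Δt = (6 − 2)/6 = 2/3.
f(2) = 2/3, f(8/3) = 6/11, f(10/3) = 6/13, f(4) = 0.4, f(14/3) = 6/17, f(16/3) = 6/19, f(6) = 2/7.
T_6 = (Δt/2)·[f(t_0) + 2f(t_1) + ... + 2f(t_{5}) + f(t_6)].
Sum ≈ 1.701.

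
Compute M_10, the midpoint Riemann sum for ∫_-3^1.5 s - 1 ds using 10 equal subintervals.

-7.875

Δs = (1.5 − (-3))/10 = 0.45.
Midpoints: -2.775, -2.325, -1.875, -1.425, -0.975, -0.525, -0.075, 0.375, 0.825, 1.275.
f(-2.775) = -3.775, f(-2.325) = -3.325, f(-1.875) = -2.875, f(-1.425) = -2.425, f(-0.975) = -1.975, f(-0.525) = -1.525, f(-0.075) = -1.075, f(0.375) = -0.625, f(0.825) = -0.175, f(1.275) = 0.275.
Sum = Δs · [f(-2.775) + f(-2.325) + f(-1.875) + ...].
Sum = -7.875.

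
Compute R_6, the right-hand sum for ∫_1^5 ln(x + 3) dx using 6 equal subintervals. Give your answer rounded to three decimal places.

Δx = (5 − 1)/6 = 2/3.
Right endpoints: 5/3, 7/3, 3, 11/3, 13/3, 5.
f(5/3) ≈ 1.540, f(7/3) ≈ 1.674, f(3) ≈ 1.792, f(11/3) ≈ 1.897, f(13/3) ≈ 1.992, f(5) ≈ 2.079.
Sum = Δx · [f(5/3) + f(7/3) + f(3) + ...].
Sum ≈ 7.317.

7.317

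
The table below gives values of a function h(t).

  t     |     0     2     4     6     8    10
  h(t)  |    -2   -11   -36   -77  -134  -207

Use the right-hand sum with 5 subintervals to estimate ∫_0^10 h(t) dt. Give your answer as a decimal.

-930

Δt = 2.
Sum = 2·[(-11) + (-36) + (-77) + (-134) + (-207)] = -930.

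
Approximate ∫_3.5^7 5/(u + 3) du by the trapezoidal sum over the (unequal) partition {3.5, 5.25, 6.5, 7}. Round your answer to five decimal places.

Subinterval widths: 1.75, 1.25, 0.5.
f(3.5) = 10/13, f(5.25) = 20/33, f(6.5) = 10/19, f(7) = 0.5.
On each subinterval the trapezoid contributes (Δu_i/2)·[f(u_{i-1}) + f(u_i)].
Sum ≈ 2.16769.

2.16769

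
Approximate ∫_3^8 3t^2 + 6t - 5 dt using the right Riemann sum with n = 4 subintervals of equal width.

Δt = (8 − 3)/4 = 1.25.
Right endpoints: 4.25, 5.5, 6.75, 8.
f(4.25) = 74.6875, f(5.5) = 118.75, f(6.75) = 172.1875, f(8) = 235.
Sum = Δt · [f(4.25) + f(5.5) + f(6.75) + f(8)].
Sum = 750.78125.

750.78125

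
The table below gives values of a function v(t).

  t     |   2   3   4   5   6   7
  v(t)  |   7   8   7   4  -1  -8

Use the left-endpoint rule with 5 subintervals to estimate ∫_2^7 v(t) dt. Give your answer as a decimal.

25

Δt = 1.
Sum = 1·[7 + 8 + 7 + 4 + (-1)] = 25.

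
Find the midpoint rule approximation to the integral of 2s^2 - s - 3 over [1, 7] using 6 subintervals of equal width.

185

Δs = (7 − 1)/6 = 1.
Midpoints: 1.5, 2.5, 3.5, 4.5, 5.5, 6.5.
f(1.5) = 0, f(2.5) = 7, f(3.5) = 18, f(4.5) = 33, f(5.5) = 52, f(6.5) = 75.
Sum = Δs · [f(1.5) + f(2.5) + f(3.5) + ...].
Sum = 185.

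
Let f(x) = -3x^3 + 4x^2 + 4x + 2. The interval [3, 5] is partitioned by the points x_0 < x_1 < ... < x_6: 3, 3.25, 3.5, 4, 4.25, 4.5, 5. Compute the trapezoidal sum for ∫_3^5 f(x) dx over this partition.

-243.0703125

Subinterval widths: 0.25, 0.25, 0.5, 0.25, 0.25, 0.5.
f(3) = -31, f(3.25) = -45.734375, f(3.5) = -63.625, f(4) = -110, f(4.25) = -139.046875, f(4.5) = -172.375, f(5) = -253.
On each subinterval the trapezoid contributes (Δx_i/2)·[f(x_{i-1}) + f(x_i)].
Sum = -243.0703125.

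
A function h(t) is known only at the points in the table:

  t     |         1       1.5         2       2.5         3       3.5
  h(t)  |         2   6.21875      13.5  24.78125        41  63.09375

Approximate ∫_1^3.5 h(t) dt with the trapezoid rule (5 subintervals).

59.0234375

Δt = 0.5.
T_5 = (0.5/2)·[2 + 2·6.21875 + 2·13.5 + 2·24.78125 + 2·41 + 63.09375] = 59.0234375.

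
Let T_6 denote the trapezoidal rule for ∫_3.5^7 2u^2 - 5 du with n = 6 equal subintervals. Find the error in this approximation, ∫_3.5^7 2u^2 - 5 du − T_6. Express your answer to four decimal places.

-0.3970

Exact integral: ∫_3.5^7 f(u) du ≈ 182.583333.
T_6 ≈ 182.980324.
Error ≈ 182.583333 − 182.980324 ≈ -0.3970.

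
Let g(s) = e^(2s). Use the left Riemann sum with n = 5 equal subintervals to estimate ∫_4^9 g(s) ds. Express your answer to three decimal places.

Δs = (9 − 4)/5 = 1.
Left endpoints: 4, 5, 6, 7, 8.
g(4) ≈ 2980.958, g(5) ≈ 22026.466, g(6) ≈ 162754.791, g(7) ≈ 1202604.284, g(8) ≈ 8886110.521.
Sum = Δs · [g(4) + g(5) + g(6) + g(7) + g(8)].
Sum ≈ 10276477.020.

10276477.020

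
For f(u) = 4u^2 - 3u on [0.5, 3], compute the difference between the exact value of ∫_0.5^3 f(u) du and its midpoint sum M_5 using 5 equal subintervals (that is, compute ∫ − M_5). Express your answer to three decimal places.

Exact integral: ∫_0.5^3 f(u) du ≈ 22.70833.
M_5 = 22.5.
Error ≈ 22.70833 − 22.5 ≈ 0.208.

0.208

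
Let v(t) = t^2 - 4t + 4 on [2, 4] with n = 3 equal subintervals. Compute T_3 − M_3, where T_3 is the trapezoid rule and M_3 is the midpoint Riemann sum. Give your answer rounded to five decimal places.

0.22222

T_3 ≈ 2.8148148.
M_3 ≈ 2.5925926.
T_3 − M_3 ≈ 0.22222.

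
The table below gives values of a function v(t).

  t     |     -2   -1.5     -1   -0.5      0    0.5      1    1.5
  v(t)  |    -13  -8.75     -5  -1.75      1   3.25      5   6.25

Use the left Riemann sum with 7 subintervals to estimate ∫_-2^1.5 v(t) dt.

-9.625

Δt = 0.5.
Sum = 0.5·[(-13) + (-8.75) + (-5) + (-1.75) + 1 + 3.25 + 5] = -9.625.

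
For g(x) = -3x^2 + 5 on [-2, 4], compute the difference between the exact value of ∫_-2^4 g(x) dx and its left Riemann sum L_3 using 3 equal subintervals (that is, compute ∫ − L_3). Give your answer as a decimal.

-24

Exact integral: ∫_-2^4 g(x) dx = -42.
L_3 = -18.
Error = -42 − (-18) = -24.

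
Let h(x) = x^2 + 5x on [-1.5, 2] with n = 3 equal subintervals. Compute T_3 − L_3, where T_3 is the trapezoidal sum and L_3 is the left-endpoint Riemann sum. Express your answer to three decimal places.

T_3 ≈ 8.96065.
L_3 ≈ -2.26852.
T_3 − L_3 ≈ 11.229.

11.229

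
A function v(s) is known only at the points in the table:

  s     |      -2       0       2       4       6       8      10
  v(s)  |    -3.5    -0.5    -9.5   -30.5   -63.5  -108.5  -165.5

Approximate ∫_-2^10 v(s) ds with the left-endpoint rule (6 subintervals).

-432

Δs = 2.
Sum = 2·[(-3.5) + (-0.5) + (-9.5) + (-30.5) + (-63.5) + (-108.5)] = -432.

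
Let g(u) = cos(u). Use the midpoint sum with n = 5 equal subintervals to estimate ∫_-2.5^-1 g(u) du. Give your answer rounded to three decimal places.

-0.244

Δu = (-1 − (-2.5))/5 = 0.3.
Midpoints: -2.35, -2.05, -1.75, -1.45, -1.15.
g(-2.35) ≈ -0.703, g(-2.05) ≈ -0.461, g(-1.75) ≈ -0.178, g(-1.45) ≈ 0.121, g(-1.15) ≈ 0.408.
Sum = Δu · [g(-2.35) + g(-2.05) + g(-1.75) + g(-1.45) + g(-1.15)].
Sum ≈ -0.244.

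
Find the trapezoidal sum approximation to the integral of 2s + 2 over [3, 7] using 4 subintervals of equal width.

48

Δs = (7 − 3)/4 = 1.
f(3) = 8, f(4) = 10, f(5) = 12, f(6) = 14, f(7) = 16.
T_4 = (Δs/2)·[f(s_0) + 2f(s_1) + 2f(s_2) + 2f(s_3) + f(s_4)].
Sum = 48.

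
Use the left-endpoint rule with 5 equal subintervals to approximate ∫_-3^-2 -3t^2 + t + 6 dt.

Δt = (-2 − (-3))/5 = 0.2.
Left endpoints: -3, -2.8, -2.6, -2.4, -2.2.
f(-3) = -24, f(-2.8) = -20.32, f(-2.6) = -16.88, f(-2.4) = -13.68, f(-2.2) = -10.72.
Sum = Δt · [f(-3) + f(-2.8) + f(-2.6) + f(-2.4) + f(-2.2)].
Sum = -17.12.

-17.12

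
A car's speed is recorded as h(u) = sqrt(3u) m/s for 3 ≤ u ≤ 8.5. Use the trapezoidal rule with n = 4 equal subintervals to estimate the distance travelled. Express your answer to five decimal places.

Δu = (8.5 − 3)/4 = 1.375.
h(3) ≈ 3.00000, h(4.375) ≈ 3.62284, h(5.75) ≈ 4.15331, h(7.125) ≈ 4.62331, h(8.5) ≈ 5.04975.
T_4 = (Δu/2)·[h(u_0) + 2h(u_1) + 2h(u_2) + 2h(u_3) + h(u_4)].
Sum ≈ 22.58347.

22.58347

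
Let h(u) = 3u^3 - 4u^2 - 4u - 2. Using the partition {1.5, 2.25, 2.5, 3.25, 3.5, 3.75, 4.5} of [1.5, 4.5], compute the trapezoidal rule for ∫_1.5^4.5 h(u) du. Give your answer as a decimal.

Subinterval widths: 0.75, 0.25, 0.75, 0.25, 0.25, 0.75.
h(1.5) = -6.875, h(2.25) = 2.921875, h(2.5) = 9.875, h(3.25) = 45.734375, h(3.5) = 63.625, h(3.75) = 84.953125, h(4.5) = 172.375.
On each subinterval the trapezoid contributes (Δu_i/2)·[h(u_{i-1}) + h(u_i)].
Sum = 149.7109375.

149.7109375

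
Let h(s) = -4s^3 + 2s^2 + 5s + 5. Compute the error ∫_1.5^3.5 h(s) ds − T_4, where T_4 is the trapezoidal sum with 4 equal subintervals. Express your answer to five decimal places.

Exact integral: ∫_1.5^3.5 h(s) ds ≈ -83.6666667.
T_4 = -86.
Error ≈ -83.6666667 − (-86) ≈ 2.33333.

2.33333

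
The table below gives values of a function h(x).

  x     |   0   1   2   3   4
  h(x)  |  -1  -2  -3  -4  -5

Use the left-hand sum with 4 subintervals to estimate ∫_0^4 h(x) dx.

-10

Δx = 1.
Sum = 1·[(-1) + (-2) + (-3) + (-4)] = -10.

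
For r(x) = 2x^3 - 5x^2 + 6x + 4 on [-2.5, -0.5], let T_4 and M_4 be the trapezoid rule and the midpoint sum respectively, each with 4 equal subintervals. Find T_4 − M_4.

T_4 = -56.5.
M_4 = -54.75.
T_4 − M_4 = -1.75.

-1.75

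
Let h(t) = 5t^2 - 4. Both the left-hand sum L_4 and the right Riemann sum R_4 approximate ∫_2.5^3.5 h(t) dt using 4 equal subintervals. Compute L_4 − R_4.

-7.5

L_4 = 37.71875.
R_4 = 45.21875.
L_4 − R_4 = -7.5.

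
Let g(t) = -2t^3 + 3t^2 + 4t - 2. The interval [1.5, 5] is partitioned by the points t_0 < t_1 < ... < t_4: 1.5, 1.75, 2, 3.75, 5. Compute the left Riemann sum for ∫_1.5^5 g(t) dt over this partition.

-57.484375

Subinterval widths: 0.25, 0.25, 1.75, 1.25.
Left endpoints: 1.5, 1.75, 2, 3.75.
g(1.5) = 4, g(1.75) = 3.46875, g(2) = 2, g(3.75) = -50.28125.
Sum = Σ Δt_i · g(t_i).
Sum = -57.484375.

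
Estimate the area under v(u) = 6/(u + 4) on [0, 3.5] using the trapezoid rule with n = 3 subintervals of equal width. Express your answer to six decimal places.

3.801769

Δu = (3.5 − 0)/3 = 7/6.
v(0) = 1.5, v(7/6) = 36/31, v(7/3) = 18/19, v(3.5) = 0.8.
T_3 = (Δu/2)·[v(u_0) + 2v(u_1) + 2v(u_2) + v(u_3)].
Sum ≈ 3.801769.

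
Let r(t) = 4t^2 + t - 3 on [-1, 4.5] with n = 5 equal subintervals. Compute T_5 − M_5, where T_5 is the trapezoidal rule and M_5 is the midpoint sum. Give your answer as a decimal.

6.655

T_5 = 120.395.
M_5 = 113.74.
T_5 − M_5 = 6.655.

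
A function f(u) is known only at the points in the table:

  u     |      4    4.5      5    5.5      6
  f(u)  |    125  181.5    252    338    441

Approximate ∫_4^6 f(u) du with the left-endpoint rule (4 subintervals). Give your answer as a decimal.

448.25

Δu = 0.5.
Sum = 0.5·[125 + 181.5 + 252 + 338] = 448.25.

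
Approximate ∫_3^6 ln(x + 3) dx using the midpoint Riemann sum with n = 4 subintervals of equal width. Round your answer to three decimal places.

6.026

Δx = (6 − 3)/4 = 0.75.
Midpoints: 3.375, 4.125, 4.875, 5.625.
f(3.375) ≈ 1.852, f(4.125) ≈ 1.964, f(4.875) ≈ 2.064, f(5.625) ≈ 2.155.
Sum = Δx · [f(3.375) + f(4.125) + f(4.875) + f(5.625)].
Sum ≈ 6.026.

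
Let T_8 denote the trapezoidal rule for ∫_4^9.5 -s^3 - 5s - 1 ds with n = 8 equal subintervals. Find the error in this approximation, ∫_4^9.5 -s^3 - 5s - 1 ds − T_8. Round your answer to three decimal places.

8.774

Exact integral: ∫_4^9.5 f(s) ds = -2163.390625.
T_8 ≈ -2172.16431.
Error ≈ -2163.390625 − (-2172.16431) ≈ 8.774.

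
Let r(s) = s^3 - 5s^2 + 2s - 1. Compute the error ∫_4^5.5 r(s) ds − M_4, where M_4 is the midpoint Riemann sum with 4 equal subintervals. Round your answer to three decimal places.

Exact integral: ∫_4^5.5 r(s) ds = 6.890625.
M_4 ≈ 6.72803.
Error ≈ 6.890625 − 6.72803 ≈ 0.163.

0.163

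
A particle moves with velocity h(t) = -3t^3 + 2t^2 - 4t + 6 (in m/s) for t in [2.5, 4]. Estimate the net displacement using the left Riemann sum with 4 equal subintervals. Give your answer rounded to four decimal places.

-117.2314

Δt = (4 − 2.5)/4 = 0.375.
Left endpoints: 2.5, 2.875, 3.25, 3.625.
h(2.5) = -38.375, h(2.875) = -30853/512, h(3.25) = -88.859375, h(3.625) = -64063/512.
Sum = Δt · [h(2.5) + h(2.875) + h(3.25) + h(3.625)].
Sum ≈ -117.2314.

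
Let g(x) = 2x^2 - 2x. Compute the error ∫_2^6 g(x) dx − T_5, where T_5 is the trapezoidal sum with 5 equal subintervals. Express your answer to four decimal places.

Exact integral: ∫_2^6 g(x) dx ≈ 106.666667.
T_5 = 107.52.
Error ≈ 106.666667 − 107.52 ≈ -0.8533.

-0.8533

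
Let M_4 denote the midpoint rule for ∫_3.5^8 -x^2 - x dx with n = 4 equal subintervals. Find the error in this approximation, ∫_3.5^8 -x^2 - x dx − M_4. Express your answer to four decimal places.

Exact integral: ∫_3.5^8 f(x) dx = -182.25.
M_4 ≈ -181.775391.
Error ≈ -182.25 − (-181.775391) ≈ -0.4746.

-0.4746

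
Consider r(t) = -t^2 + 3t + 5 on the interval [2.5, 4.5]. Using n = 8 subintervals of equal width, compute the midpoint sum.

5.84375

Δt = (4.5 − 2.5)/8 = 0.25.
Midpoints: 2.625, 2.875, 3.125, 3.375, 3.625, 3.875, 4.125, 4.375.
r(2.625) = 5.984375, r(2.875) = 5.359375, r(3.125) = 4.609375, r(3.375) = 3.734375, r(3.625) = 2.734375, r(3.875) = 1.609375, r(4.125) = 0.359375, r(4.375) = -1.015625.
Sum = Δt · [r(2.625) + r(2.875) + r(3.125) + ...].
Sum = 5.84375.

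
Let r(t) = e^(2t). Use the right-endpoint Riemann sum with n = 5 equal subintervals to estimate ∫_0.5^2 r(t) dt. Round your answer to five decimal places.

Δt = (2 − 0.5)/5 = 0.3.
Right endpoints: 0.8, 1.1, 1.4, 1.7, 2.
r(0.8) ≈ 4.95303, r(1.1) ≈ 9.02501, r(1.4) ≈ 16.44465, r(1.7) ≈ 29.96410, r(2) ≈ 54.59815.
Sum = Δt · [r(0.8) + r(1.1) + r(1.4) + r(1.7) + r(2)].
Sum ≈ 34.49548.

34.49548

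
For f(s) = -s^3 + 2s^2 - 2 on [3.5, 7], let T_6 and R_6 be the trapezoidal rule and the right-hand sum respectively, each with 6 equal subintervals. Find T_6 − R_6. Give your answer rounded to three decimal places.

66.099

T_6 ≈ -372.38035.
R_6 ≈ -438.47931.
T_6 − R_6 ≈ 66.099.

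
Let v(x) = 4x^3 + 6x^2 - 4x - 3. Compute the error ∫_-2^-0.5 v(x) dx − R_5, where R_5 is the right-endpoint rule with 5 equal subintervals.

Exact integral: ∫_-2^-0.5 v(x) dx = 2.8125.
R_5 = 3.06.
Error = 2.8125 − 3.06 = -0.2475.

-0.2475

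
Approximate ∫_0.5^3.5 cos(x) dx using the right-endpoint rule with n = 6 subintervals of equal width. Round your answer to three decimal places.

-1.266

Δx = (3.5 − 0.5)/6 = 0.5.
Right endpoints: 1, 1.5, 2, 2.5, 3, 3.5.
f(1) ≈ 0.540, f(1.5) ≈ 0.071, f(2) ≈ -0.416, f(2.5) ≈ -0.801, f(3) ≈ -0.990, f(3.5) ≈ -0.936.
Sum = Δx · [f(1) + f(1.5) + f(2) + ...].
Sum ≈ -1.266.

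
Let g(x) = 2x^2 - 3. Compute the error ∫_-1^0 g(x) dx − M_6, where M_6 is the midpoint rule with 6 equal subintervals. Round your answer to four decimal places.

Exact integral: ∫_-1^0 g(x) dx ≈ -2.333333.
M_6 ≈ -2.337963.
Error ≈ -2.333333 − (-2.337963) ≈ 0.0046.

0.0046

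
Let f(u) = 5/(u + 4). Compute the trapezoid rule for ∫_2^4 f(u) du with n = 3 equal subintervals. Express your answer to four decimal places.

Δu = (4 − 2)/3 = 2/3.
f(2) = 5/6, f(8/3) = 0.75, f(10/3) = 15/22, f(4) = 0.625.
T_3 = (Δu/2)·[f(u_0) + 2f(u_1) + 2f(u_2) + f(u_3)].
Sum ≈ 1.4407.

1.4407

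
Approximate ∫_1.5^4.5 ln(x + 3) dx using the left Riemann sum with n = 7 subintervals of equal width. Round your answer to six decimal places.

5.232602

Δx = (4.5 − 1.5)/7 = 3/7.
Left endpoints: 1.5, 27/14, 33/14, 39/14, 45/14, 51/14, 57/14.
f(1.5) ≈ 1.504077, f(27/14) ≈ 1.595049, f(33/14) ≈ 1.678431, f(39/14) ≈ 1.755392, f(45/14) ≈ 1.826851, f(51/14) ≈ 1.893542, f(57/14) ≈ 1.956063.
Sum = Δx · [f(1.5) + f(27/14) + f(33/14) + ...].
Sum ≈ 5.232602.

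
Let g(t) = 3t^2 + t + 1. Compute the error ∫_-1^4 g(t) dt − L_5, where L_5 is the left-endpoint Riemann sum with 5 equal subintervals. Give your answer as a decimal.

Exact integral: ∫_-1^4 g(t) dt = 77.5.
L_5 = 55.
Error = 77.5 − 55 = 22.5.

22.5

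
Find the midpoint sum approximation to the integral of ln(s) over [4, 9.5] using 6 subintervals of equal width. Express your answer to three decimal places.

Δs = (9.5 − 4)/6 = 11/12.
Midpoints: 107/24, 5.375, 151/24, 173/24, 8.125, 217/24.
f(107/24) ≈ 1.495, f(5.375) ≈ 1.682, f(151/24) ≈ 1.839, f(173/24) ≈ 1.975, f(8.125) ≈ 2.095, f(217/24) ≈ 2.202.
Sum = Δs · [f(107/24) + f(5.375) + f(151/24) + ...].
Sum ≈ 10.347.

10.347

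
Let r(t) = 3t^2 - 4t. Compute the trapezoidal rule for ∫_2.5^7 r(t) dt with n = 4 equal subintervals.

Δt = (7 − 2.5)/4 = 1.125.
r(2.5) = 8.75, r(3.625) = 24.921875, r(4.75) = 48.6875, r(5.875) = 80.046875, r(7) = 119.
T_4 = (Δt/2)·[r(t_0) + 2r(t_1) + 2r(t_2) + 2r(t_3) + r(t_4)].
Sum = 244.72265625.

244.72265625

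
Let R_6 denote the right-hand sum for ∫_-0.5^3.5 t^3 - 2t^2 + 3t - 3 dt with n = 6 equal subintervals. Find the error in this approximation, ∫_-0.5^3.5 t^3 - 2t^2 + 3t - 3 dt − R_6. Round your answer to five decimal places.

Exact integral: ∫_-0.5^3.5 f(t) dt ≈ 14.8333333.
R_6 ≈ 25.9074074.
Error ≈ 14.8333333 − 25.9074074 ≈ -11.07407.

-11.07407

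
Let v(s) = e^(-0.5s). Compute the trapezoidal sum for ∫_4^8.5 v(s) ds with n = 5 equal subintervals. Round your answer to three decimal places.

Δs = (8.5 − 4)/5 = 0.9.
v(4) ≈ 0.135, v(4.9) ≈ 0.086, v(5.8) ≈ 0.055, v(6.7) ≈ 0.035, v(7.6) ≈ 0.022, v(8.5) ≈ 0.014.
T_5 = (Δs/2)·[v(s_0) + 2v(s_1) + ... + 2v(s_{4}) + v(s_5)].
Sum ≈ 0.246.

0.246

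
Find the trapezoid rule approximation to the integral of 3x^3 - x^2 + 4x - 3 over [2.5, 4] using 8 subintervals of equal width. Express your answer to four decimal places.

161.8264

Δx = (4 − 2.5)/8 = 0.1875.
f(2.5) = 47.625, f(2.6875) = 240681/4096, f(2.875) = 36621/512, f(3.0625) = 352419/4096, f(3.25) = 102.421875, f(3.4375) = 494757/4096, f(3.625) = 72327/512, f(3.8125) = 671583/4096, f(4) = 189.
T_8 = (Δx/2)·[f(x_0) + 2f(x_1) + ... + 2f(x_{7}) + f(x_8)].
Sum ≈ 161.8264.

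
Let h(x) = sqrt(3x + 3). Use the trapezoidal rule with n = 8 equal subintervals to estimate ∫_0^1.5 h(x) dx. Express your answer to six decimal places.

3.408723

Δx = (1.5 − 0)/8 = 0.1875.
h(0) ≈ 1.732051, h(0.1875) ≈ 1.887459, h(0.375) ≈ 2.031010, h(0.5625) ≈ 2.165064, h(0.75) ≈ 2.291288, h(0.9375) ≈ 2.410913, h(1.125) ≈ 2.524876, h(1.3125) ≈ 2.633913, h(1.5) ≈ 2.738613.
T_8 = (Δx/2)·[h(x_0) + 2h(x_1) + ... + 2h(x_{7}) + h(x_8)].
Sum ≈ 3.408723.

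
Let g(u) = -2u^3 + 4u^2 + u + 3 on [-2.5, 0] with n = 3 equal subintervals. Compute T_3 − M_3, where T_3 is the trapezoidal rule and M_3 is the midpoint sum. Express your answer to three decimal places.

T_3 ≈ 48.06713.
M_3 ≈ 43.07581.
T_3 − M_3 ≈ 4.991.

4.991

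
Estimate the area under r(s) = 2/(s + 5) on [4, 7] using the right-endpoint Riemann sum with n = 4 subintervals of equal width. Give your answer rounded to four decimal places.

0.5550

Δs = (7 − 4)/4 = 0.75.
Right endpoints: 4.75, 5.5, 6.25, 7.
r(4.75) = 8/39, r(5.5) = 4/21, r(6.25) = 8/45, r(7) = 1/6.
Sum = Δs · [r(4.75) + r(5.5) + r(6.25) + r(7)].
Sum ≈ 0.5550.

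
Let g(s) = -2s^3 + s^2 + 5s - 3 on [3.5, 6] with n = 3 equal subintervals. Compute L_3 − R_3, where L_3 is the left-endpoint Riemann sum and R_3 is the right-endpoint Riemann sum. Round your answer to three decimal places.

258.333

L_3 ≈ -342.17593.
R_3 ≈ -600.50926.
L_3 − R_3 ≈ 258.333.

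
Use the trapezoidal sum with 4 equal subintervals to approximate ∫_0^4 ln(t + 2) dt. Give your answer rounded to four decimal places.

5.3368

Δt = (4 − 0)/4 = 1.
f(0) ≈ 0.6931, f(1) ≈ 1.0986, f(2) ≈ 1.3863, f(3) ≈ 1.6094, f(4) ≈ 1.7918.
T_4 = (Δt/2)·[f(t_0) + 2f(t_1) + 2f(t_2) + 2f(t_3) + f(t_4)].
Sum ≈ 5.3368.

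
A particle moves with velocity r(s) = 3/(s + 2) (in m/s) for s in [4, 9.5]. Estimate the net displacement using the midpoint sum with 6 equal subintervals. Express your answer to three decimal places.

1.950

Δs = (9.5 − 4)/6 = 11/12.
Midpoints: 107/24, 5.375, 151/24, 173/24, 8.125, 217/24.
r(107/24) = 72/155, r(5.375) = 24/59, r(151/24) = 72/199, r(173/24) = 72/221, r(8.125) = 8/27, r(217/24) = 72/265.
Sum = Δs · [r(107/24) + r(5.375) + r(151/24) + ...].
Sum ≈ 1.950.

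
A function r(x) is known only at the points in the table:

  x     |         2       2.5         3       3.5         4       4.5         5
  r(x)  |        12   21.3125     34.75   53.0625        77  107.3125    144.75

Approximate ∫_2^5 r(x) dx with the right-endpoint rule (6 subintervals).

Δx = 0.5.
Sum = 0.5·[21.3125 + 34.75 + 53.0625 + 77 + 107.3125 + 144.75] = 219.09375.

219.09375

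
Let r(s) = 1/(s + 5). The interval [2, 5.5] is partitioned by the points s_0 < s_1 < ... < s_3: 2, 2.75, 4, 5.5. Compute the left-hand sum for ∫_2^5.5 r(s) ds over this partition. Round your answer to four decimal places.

Subinterval widths: 0.75, 1.25, 1.5.
Left endpoints: 2, 2.75, 4.
r(2) = 1/7, r(2.75) = 4/31, r(4) = 1/9.
Sum = Σ Δs_i · r(s_i).
Sum ≈ 0.4351.

0.4351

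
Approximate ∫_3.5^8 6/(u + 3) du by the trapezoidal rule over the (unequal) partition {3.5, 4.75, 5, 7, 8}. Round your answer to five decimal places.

Subinterval widths: 1.25, 0.25, 2, 1.
f(3.5) = 12/13, f(4.75) = 24/31, f(5) = 0.75, f(7) = 0.6, f(8) = 6/11.
On each subinterval the trapezoid contributes (Δu_i/2)·[f(u_{i-1}) + f(u_i)].
Sum ≈ 3.17405.

3.17405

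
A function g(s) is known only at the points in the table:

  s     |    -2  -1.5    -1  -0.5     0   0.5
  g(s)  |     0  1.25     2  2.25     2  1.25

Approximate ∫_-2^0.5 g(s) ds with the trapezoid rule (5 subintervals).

4.0625

Δs = 0.5.
T_5 = (0.5/2)·[0 + 2·1.25 + 2·2 + 2·2.25 + 2·2 + 1.25] = 4.0625.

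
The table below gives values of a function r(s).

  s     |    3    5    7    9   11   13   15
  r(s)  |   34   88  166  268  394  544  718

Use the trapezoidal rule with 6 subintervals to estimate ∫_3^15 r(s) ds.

3672

Δs = 2.
T_6 = (2/2)·[34 + 2·88 + 2·166 + 2·268 + 2·394 + 2·544 + 718] = 3672.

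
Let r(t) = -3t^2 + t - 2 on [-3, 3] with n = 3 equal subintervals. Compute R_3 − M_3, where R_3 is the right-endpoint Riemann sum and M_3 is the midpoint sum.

R_3 = -72.
M_3 = -60.
R_3 − M_3 = -12.

-12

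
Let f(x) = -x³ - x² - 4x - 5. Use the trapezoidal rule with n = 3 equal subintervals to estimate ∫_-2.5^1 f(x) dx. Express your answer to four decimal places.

Δx = (1 − (-2.5))/3 = 7/6.
f(-2.5) = 14.375, f(-4/3) = 25/27, f(-1/6) = -941/216, f(1) = -11.
T_3 = (Δx/2)·[f(x_0) + 2f(x_1) + 2f(x_2) + f(x_3)].
Sum ≈ -2.0336.

-2.0336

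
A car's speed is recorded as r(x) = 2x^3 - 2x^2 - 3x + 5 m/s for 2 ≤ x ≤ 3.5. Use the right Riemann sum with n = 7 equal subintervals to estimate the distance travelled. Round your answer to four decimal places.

44.2959

Δx = (3.5 − 2)/7 = 3/14.
Right endpoints: 31/14, 17/7, 37/14, 20/7, 43/14, 23/7, 3.5.
r(31/14) = 14083/1372, r(17/7) = 4996/343, r(37/14) = 27469/1372, r(20/7) = 9175/343, r(43/14) = 47839/1372, r(23/7) = 15262/343, r(3.5) = 55.75.
Sum = Δx · [r(31/14) + r(17/7) + r(37/14) + ...].
Sum ≈ 44.2959.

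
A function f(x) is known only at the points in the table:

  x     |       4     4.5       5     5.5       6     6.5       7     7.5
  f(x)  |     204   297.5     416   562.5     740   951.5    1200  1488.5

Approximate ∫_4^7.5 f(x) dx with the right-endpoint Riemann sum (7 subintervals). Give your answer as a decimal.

2828

Δx = 0.5.
Sum = 0.5·[297.5 + 416 + 562.5 + 740 + 951.5 + 1200 + 1488.5] = 2828.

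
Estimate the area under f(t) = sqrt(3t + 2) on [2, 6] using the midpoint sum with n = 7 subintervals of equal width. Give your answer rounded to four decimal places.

14.8505

Δt = (6 − 2)/7 = 4/7.
Midpoints: 16/7, 20/7, 24/7, 4, 32/7, 36/7, 40/7.
f(16/7) ≈ 2.9761, f(20/7) ≈ 3.2514, f(24/7) ≈ 3.5051, f(4) ≈ 3.7417, f(32/7) ≈ 3.9641, f(36/7) ≈ 4.1748, f(40/7) ≈ 4.3753.
Sum = Δt · [f(16/7) + f(20/7) + f(24/7) + ...].
Sum ≈ 14.8505.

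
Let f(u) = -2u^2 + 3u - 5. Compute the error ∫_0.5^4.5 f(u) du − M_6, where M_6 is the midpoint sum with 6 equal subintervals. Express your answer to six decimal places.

-0.296296

Exact integral: ∫_0.5^4.5 f(u) du ≈ -50.66666667.
M_6 ≈ -50.37037037.
Error ≈ -50.66666667 − (-50.37037037) ≈ -0.296296.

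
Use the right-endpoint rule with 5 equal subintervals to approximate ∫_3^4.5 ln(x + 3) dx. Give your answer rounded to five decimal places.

2.89444

Δx = (4.5 − 3)/5 = 0.3.
Right endpoints: 3.3, 3.6, 3.9, 4.2, 4.5.
f(3.3) ≈ 1.84055, f(3.6) ≈ 1.88707, f(3.9) ≈ 1.93152, f(4.2) ≈ 1.97408, f(4.5) ≈ 2.01490.
Sum = Δx · [f(3.3) + f(3.6) + f(3.9) + f(4.2) + f(4.5)].
Sum ≈ 2.89444.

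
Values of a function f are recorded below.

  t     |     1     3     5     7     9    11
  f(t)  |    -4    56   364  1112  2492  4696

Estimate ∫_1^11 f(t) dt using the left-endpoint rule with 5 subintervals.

Δt = 2.
Sum = 2·[(-4) + 56 + 364 + 1112 + 2492] = 8040.

8040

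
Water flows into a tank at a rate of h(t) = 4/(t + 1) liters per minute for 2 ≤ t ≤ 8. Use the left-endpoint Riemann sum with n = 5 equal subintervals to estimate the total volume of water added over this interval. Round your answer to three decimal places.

4.974

Δt = (8 − 2)/5 = 1.2.
Left endpoints: 2, 3.2, 4.4, 5.6, 6.8.
h(2) = 4/3, h(3.2) = 20/21, h(4.4) = 20/27, h(5.6) = 20/33, h(6.8) = 20/39.
Sum = Δt · [h(2) + h(3.2) + h(4.4) + h(5.6) + h(6.8)].
Sum ≈ 4.974.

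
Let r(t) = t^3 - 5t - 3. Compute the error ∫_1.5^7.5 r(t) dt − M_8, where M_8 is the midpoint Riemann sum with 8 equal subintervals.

Exact integral: ∫_1.5^7.5 r(t) dt = 636.75.
M_8 = 632.953125.
Error = 636.75 − 632.953125 = 3.796875.

3.796875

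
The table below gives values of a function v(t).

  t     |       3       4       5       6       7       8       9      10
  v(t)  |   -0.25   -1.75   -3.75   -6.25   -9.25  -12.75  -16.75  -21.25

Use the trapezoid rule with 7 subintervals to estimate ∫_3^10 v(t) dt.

-61.25

Δt = 1.
T_7 = (1/2)·[(-0.25) + 2·(-1.75) + 2·(-3.75) + 2·(-6.25) + 2·(-9.25) + 2·(-12.75) + 2·(-16.75) + (-21.25)] = -61.25.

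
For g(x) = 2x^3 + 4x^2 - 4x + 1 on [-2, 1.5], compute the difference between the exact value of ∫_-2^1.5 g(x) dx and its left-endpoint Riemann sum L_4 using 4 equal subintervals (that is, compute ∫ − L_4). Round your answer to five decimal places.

-0.35091

Exact integral: ∫_-2^1.5 g(x) dx ≈ 16.6979167.
L_4 ≈ 17.0488281.
Error ≈ 16.6979167 − 17.0488281 ≈ -0.35091.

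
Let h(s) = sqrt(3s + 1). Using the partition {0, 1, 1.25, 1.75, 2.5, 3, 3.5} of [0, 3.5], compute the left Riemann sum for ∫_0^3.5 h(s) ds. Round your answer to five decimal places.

7.50360

Subinterval widths: 1, 0.25, 0.5, 0.75, 0.5, 0.5.
Left endpoints: 0, 1, 1.25, 1.75, 2.5, 3.
h(0) ≈ 1.00000, h(1) ≈ 2.00000, h(1.25) ≈ 2.17945, h(1.75) ≈ 2.50000, h(2.5) ≈ 2.91548, h(3) ≈ 3.16228.
Sum = Σ Δs_i · h(s_i).
Sum ≈ 7.50360.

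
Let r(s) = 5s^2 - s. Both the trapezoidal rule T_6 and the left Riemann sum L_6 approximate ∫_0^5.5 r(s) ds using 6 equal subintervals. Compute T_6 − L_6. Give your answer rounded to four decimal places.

T_6 ≈ 266.017940.
L_6 ≈ 199.215856.
T_6 − L_6 ≈ 66.8021.

66.8021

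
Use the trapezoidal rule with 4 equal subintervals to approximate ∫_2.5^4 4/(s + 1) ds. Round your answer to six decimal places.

1.428648

Δs = (4 − 2.5)/4 = 0.375.
f(2.5) = 8/7, f(2.875) = 32/31, f(3.25) = 16/17, f(3.625) = 32/37, f(4) = 0.8.
T_4 = (Δs/2)·[f(s_0) + 2f(s_1) + 2f(s_2) + 2f(s_3) + f(s_4)].
Sum ≈ 1.428648.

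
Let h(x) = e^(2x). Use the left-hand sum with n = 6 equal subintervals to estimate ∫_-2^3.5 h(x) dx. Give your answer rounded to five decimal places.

191.30114

Δx = (3.5 − (-2))/6 = 11/12.
Left endpoints: -2, -13/12, -1/6, 0.75, 5/3, 31/12.
h(-2) ≈ 0.01832, h(-13/12) ≈ 0.11456, h(-1/6) ≈ 0.71653, h(0.75) ≈ 4.48169, h(5/3) ≈ 28.03162, h(31/12) ≈ 175.32943.
Sum = Δx · [h(-2) + h(-13/12) + h(-1/6) + ...].
Sum ≈ 191.30114.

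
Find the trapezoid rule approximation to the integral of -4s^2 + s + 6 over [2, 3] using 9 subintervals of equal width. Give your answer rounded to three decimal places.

-16.842

Δs = (3 − 2)/9 = 1/9.
f(2) = -8, f(19/9) = -787/81, f(20/9) = -934/81, f(7/3) = -121/9, f(22/9) = -1252/81, f(23/9) = -1423/81, f(8/3) = -178/9, f(25/9) = -1789/81, f(26/9) = -1984/81, f(3) = -27.
T_9 = (Δs/2)·[f(s_0) + 2f(s_1) + ... + 2f(s_{8}) + f(s_9)].
Sum ≈ -16.842.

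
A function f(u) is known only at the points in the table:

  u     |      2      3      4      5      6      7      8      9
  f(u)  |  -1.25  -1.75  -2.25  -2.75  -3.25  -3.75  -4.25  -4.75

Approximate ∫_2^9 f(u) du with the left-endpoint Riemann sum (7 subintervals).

-19.25

Δu = 1.
Sum = 1·[(-1.25) + (-1.75) + (-2.25) + (-2.75) + (-3.25) + (-3.75) + (-4.25)] = -19.25.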